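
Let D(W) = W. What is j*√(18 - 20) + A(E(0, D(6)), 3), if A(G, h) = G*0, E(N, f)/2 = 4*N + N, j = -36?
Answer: -36*I*√2 ≈ -50.912*I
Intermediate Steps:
E(N, f) = 10*N (E(N, f) = 2*(4*N + N) = 2*(5*N) = 10*N)
A(G, h) = 0
j*√(18 - 20) + A(E(0, D(6)), 3) = -36*√(18 - 20) + 0 = -36*I*√2 + 0 = -36*I*√2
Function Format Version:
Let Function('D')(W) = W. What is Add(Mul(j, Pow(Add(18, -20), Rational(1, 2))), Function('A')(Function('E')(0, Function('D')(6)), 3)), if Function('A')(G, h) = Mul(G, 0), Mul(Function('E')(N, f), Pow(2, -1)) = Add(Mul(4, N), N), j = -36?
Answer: Mul(-36, I, Pow(2, Rational(1, 2))) ≈ Mul(-50.912, I)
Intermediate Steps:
Function('E')(N, f) = Mul(10, N) (Function('E')(N, f) = Mul(2, Add(Mul(4, N), N)) = Mul(2, Mul(5, N)) = Mul(10, N))
Function('A')(G, h) = 0
Add(Mul(j, Pow(Add(18, -20), Rational(1, 2))), Function('A')(Function('E')(0, Function('D')(6)), 3)) = Add(Mul(-36, Pow(Add(18, -20), Rational(1, 2))), 0) = Add(Mul(-36, Pow(-2, Rational(1, 2))), 0) = Add(Mul(-36, Mul(I, Pow(2, Rational(1, 2)))), 0) = Add(Mul(-36, I, Pow(2, Rational(1, 2))), 0) = Mul(-36, I, Pow(2, Rational(1, 2)))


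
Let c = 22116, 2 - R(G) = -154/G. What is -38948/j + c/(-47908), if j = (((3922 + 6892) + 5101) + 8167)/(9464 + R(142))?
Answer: -156780090794893/10239269047 ≈ -15312.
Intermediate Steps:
R(G) = 2 + 154/G (R(G) = 2 - (-154)/G = 2 + 154/G)
j = 1709822/672163 (j = (((3922 + 6892) + 5101) + 8167)/(9464 + (2 + 154/142)) = ((10814 + 5101) + 8167)/(9464 + (2 + 154*(1/142))) = (15915 + 8167)/(9464 + (2 + 77/71)) = 24082/(9464 + 219/71) = 24082/(672163/71) = 24082*(71/672163) = 1709822/672163 ≈ 2.5438)
-38948/j + c/(-47908) = -38948/1709822/672163 + 22116/(-47908) = -38948*672163/1709822 + 22116*(-1/47908) = -13089702262/854911 - 5529/11977 = -156780090794893/10239269047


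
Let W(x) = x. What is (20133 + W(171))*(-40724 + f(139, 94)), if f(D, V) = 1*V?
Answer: -824951520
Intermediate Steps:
f(D, V) = V
(20133 + W(171))*(-40724 + f(139, 94)) = (20133 + 171)*(-40724 + 94) = 20304*(-40630) = -824951520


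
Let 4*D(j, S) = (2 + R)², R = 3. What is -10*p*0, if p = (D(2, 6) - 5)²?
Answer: 0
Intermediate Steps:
D(j, S) = 25/4 (D(j, S) = (2 + 3)²/4 = (¼)*5² = (¼)*25 = 25/4)
p = 25/16 (p = (25/4 - 5)² = (5/4)² = 25/16 ≈ 1.5625)
-10*p*0 = -10*25/16*0 = -125/8*0 = 0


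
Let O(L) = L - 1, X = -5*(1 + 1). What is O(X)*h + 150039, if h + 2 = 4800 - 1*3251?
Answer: 133022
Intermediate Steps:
h = 1547 (h = -2 + (4800 - 1*3251) = -2 + (4800 - 3251) = -2 + 1549 = 1547)
X = -10 (X = -5*2 = -10)
O(L) = -1 + L
O(X)*h + 150039 = (-1 - 10)*1547 + 150039 = -11*1547 + 150039 = -17017 + 150039 = 133022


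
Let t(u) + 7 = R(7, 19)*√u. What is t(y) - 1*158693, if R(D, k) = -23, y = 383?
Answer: -158700 - 23*√383 ≈ -1.5915e+5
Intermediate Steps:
t(u) = -7 - 23*√u
t(y) - 1*158693 = (-7 - 23*√383) - 1*158693 = (-7 - 23*√383) - 158693 = -158700 - 23*√383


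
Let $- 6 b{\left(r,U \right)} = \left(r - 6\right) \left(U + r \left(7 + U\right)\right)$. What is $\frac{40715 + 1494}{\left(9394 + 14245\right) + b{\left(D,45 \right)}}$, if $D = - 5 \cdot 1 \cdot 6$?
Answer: $\frac{42209}{14549} \approx 2.9012$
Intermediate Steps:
$D = -30$ ($D = - 5 \cdot 6 = \left(-1\right) 30 = -30$)
$b{\left(r,U \right)} = - \frac{\left(-6 + r\right) \left(U + r \left(7 + U\right)\right)}{6}$ ($b{\left(r,U \right)} = - \frac{\left(r - 6\right) \left(U + r \left(7 + U\right)\right)}{6} = - \frac{\left(-6 + r\right) \left(U + r \left(7 + U\right)\right)}{6}$)
$\frac{40715 + 1494}{\left(9394 + 14245\right) + b{\left(D,45 \right)}} = \frac{40715 + 1494}{\left(9394 + 14245\right) + \left(45 + 7 \left(-30\right) - \frac{7 \left(-30\right)^{2}}{6} - \frac{15 \left(-30\right)^{2}}{2} + \frac{5}{6} \cdot 45 \left(-30\right)\right)} = \frac{42209}{23639 - \left(2340 + 6750\right)} = \frac{42209}{23639 - 9090} = \frac{42209}{14549}$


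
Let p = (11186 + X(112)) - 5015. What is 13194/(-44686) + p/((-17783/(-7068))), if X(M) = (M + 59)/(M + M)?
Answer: 54573655371219/22250231864 ≈ 2452.7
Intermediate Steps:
X(M) = (59 + M)/(2*M) (X(M) = (59 + M)/((2*M)) = (59 + M)*(1/(2*M)) = (59 + M)/(2*M))
p = 1382475/224 (p = (11186 + (½)*(59 + 112)/112) - 5015 = (11186 + (½)*(1/112)*171) - 5015 = (11186 + 171/224) - 5015 = 2505835/224 - 5015 = 1382475/224 ≈ 6171.8)
13194/(-44686) + p/((-17783/(-7068))) = 13194/(-44686) + 1382475/(224*((-17783/(-7068)))) = 13194*(-1/44686) + 1382475/(224*((-17783*(-1/7068)))) = -6597/22343 + 1382475/(224*(17783/7068)) = -6597/22343 + (1382475/224)*(7068/17783) = -6597/22343 + 2442833325/995848 = 54573655371219/22250231864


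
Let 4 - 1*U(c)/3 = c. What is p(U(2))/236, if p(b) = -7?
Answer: -7/236 ≈ -0.029661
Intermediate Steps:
U(c) = 12 - 3*c
p(U(2))/236 = -7/236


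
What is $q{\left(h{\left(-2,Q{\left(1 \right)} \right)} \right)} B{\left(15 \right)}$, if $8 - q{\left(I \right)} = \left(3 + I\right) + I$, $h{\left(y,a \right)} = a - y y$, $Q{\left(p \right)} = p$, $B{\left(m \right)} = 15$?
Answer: $165$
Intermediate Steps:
$h{\left(y,a \right)} = a - y^{2}$
$q{\left(I \right)} = 5 - 2 I$ ($q{\left(I \right)} = 8 - \left(\left(3 + I\right) + I\right) = 8 - \left(3 + 2 I\right) = 5 - 2 I$)
$q{\left(h{\left(-2,Q{\left(1 \right)} \right)} \right)} B{\left(15 \right)} = \left(5 - 2 \left(1 - \left(-2\right)^{2}\right)\right) 15 = \left(5 - 2 \left(1 - 4\right)\right) 15 = \left(5 - -6\right) 15 = \left(5 + 6\right) 15 = 11 \cdot 15 = 165$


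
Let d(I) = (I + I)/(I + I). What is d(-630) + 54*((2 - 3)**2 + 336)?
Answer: 18199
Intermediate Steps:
d(I) = 1 (d(I) = (2*I)/((2*I)) = (2*I)*(1/(2*I)) = 1)
d(-630) + 54*((2 - 3)**2 + 336) = 1 + 54*((2 - 3)**2 + 336) = 1 + 54*((-1)**2 + 336) = 1 + 54*(1 + 336) = 1 + 54*337 = 1 + 18198 = 18199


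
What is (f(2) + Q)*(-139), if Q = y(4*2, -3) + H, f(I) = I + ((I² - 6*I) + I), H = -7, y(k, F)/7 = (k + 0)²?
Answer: -60743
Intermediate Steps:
y(k, F) = 7*k² (y(k, F) = 7*(k + 0)² = 7*k²)
f(I) = I² - 4*I (f(I) = I + (I² - 5*I) = I² - 4*I)
Q = 441 (Q = 7*(4*2)² - 7 = 7*8² - 7 = 7*64 - 7 = 448 - 7 = 441)
(f(2) + Q)*(-139) = (2*(-4 + 2) + 441)*(-139) = (2*(-2) + 441)*(-139) = (-4 + 441)*(-139) = 437*(-139) = -60743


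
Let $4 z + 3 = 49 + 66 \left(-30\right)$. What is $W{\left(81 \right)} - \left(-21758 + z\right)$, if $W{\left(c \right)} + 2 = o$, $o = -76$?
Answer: $\frac{44327}{2} \approx 22164.0$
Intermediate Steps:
$W{\left(c \right)} = -78$ ($W{\left(c \right)} = -2 - 76 = -78$)
$z = - \frac{967}{2}$ ($z = - \frac{3}{4} + \frac{49 + 66 \left(-30\right)}{4} = - \frac{3}{4} + \frac{49 - 1980}{4} = - \frac{3}{4} + \frac{1}{4} \left(-1931\right) = - \frac{3}{4} - \frac{1931}{4} = - \frac{967}{2} \approx -483.5$)
$W{\left(81 \right)} - \left(-21758 + z\right) = -78 - \left(-21758 - \frac{967}{2}\right) = -78 - - \frac{44483}{2} = -78 + \frac{44483}{2} = \frac{44327}{2}$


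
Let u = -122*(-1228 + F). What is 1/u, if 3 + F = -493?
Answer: 1/210328 ≈ 4.7545e-6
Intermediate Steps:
F = -496 (F = -3 - 493 = -496)
u = 210328 (u = -122*(-1228 - 496) = -122*(-1724) = 210328)
1/u = 1/210328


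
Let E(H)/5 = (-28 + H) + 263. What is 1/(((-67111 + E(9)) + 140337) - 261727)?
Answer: -1/187281 ≈ -5.3396e-6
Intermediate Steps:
E(H) = 1175 + 5*H (E(H) = 5*((-28 + H) + 263) = 5*(235 + H) = 1175 + 5*H)
1/(((-67111 + E(9)) + 140337) - 261727) = 1/(((-67111 + (1175 + 5*9)) + 140337) - 261727) = 1/(((-67111 + (1175 + 45)) + 140337) - 261727) = 1/(((-67111 + 1220) + 140337) - 261727) = 1/((-65891 + 140337) - 261727) = 1/(74446 - 261727) = 1/(-187281) = -1/187281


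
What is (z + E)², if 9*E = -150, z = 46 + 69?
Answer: 87025/9 ≈ 9669.4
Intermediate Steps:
z = 115
E = -50/3 (E = (⅑)*(-150) = -50/3 ≈ -16.667)
(z + E)² = (115 - 50/3)² = (295/3)² = 87025/9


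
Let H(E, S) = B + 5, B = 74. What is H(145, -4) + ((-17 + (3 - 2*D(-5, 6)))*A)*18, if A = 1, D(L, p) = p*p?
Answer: -1469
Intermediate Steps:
D(L, p) = p**2
H(E, S) = 79 (H(E, S) = 74 + 5 = 79)
H(145, -4) + ((-17 + (3 - 2*D(-5, 6)))*A)*18 = 79 + ((-17 + (3 - 2*6**2))*1)*18 = 79 + ((-17 + (3 - 2*36))*1)*18 = 79 + ((-17 + (3 - 72))*1)*18 = 79 + ((-17 - 69)*1)*18 = 79 - 86*1*18 = 79 - 86*18 = 79 - 1548 = -1469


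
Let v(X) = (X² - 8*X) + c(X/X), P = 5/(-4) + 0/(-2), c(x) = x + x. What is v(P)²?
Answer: 47089/256 ≈ 183.94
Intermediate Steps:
c(x) = 2*x
P = -5/4 (P = 5*(-¼) + 0*(-½) = -5/4 + 0 = -5/4 ≈ -1.2500)
v(X) = 2 + X² - 8*X (v(X) = (X² - 8*X) + 2*(X/X) = (X² - 8*X) + 2*1 = (X² - 8*X) + 2 = 2 + X² - 8*X)
v(P)² = (2 + (-5/4)² - 8*(-5/4))² = (2 + 25/16 + 10)² = (217/16)² = 47089/256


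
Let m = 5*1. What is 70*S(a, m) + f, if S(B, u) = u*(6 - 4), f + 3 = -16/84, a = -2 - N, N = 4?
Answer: 14633/21 ≈ 696.81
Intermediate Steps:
a = -6 (a = -2 - 1*4 = -2 - 4 = -6)
m = 5
f = -67/21 (f = -3 - 16/84 = -3 - 16*1/84 = -3 - 4/21 = -67/21 ≈ -3.1905)
S(B, u) = 2*u (S(B, u) = u*2 = 2*u)
70*S(a, m) + f = 70*(2*5) - 67/21 = 70*10 - 67/21 = 700 - 67/21 = 14633/21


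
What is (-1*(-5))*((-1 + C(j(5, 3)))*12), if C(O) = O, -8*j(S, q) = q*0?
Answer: -60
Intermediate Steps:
j(S, q) = 0 (j(S, q) = -q*0/8 = -⅛*0 = 0)
(-1*(-5))*((-1 + C(j(5, 3)))*12) = (-1*(-5))*((-1 + 0)*12) = 5*(-1*12) = 5*(-12) = -60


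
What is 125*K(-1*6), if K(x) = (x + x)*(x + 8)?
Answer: -3000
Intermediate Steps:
K(x) = 2*x*(8 + x) (K(x) = (2*x)*(8 + x) = 2*x*(8 + x))
125*K(-1*6) = 125*(2*(-1*6)*(8 - 1*6)) = 125*(2*(-6)*(8 - 6)) = 125*(2*(-6)*2) = 125*(-24) = -3000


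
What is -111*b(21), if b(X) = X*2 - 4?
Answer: -4218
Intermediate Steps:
b(X) = -4 + 2*X (b(X) = 2*X - 4 = -4 + 2*X)
-111*b(21) = -111*(-4 + 2*21) = -111*(-4 + 42) = -111*38 = -4218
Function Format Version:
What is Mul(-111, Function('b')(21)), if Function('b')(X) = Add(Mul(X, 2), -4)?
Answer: -4218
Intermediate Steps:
Function('b')(X) = Add(-4, Mul(2, X)) (Function('b')(X) = Add(Mul(2, X), -4) = Add(-4, Mul(2, X)))
Mul(-111, Function('b')(21)) = Mul(-111, Add(-4, Mul(2, 21))) = Mul(-111, Add(-4, 42)) = Mul(-111, 38) = -4218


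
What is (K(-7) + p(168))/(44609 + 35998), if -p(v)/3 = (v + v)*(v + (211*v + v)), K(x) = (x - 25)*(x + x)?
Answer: -36069824/80607 ≈ -447.48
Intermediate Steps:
K(x) = 2*x*(-25 + x) (K(x) = (-25 + x)*(2*x) = 2*x*(-25 + x))
p(v) = -1278*v² (p(v) = -3*(v + v)*(v + (211*v + v)) = -3*2*v*(v + 212*v) = -3*2*v*213*v = -1278*v²)
(K(-7) + p(168))/(44609 + 35998) = (2*(-7)*(-25 - 7) - 1278*168²)/(44609 + 35998) = (2*(-7)*(-32) - 1278*28224)/80607 = (448 - 36070272)*(1/80607) = -36069824*1/80607 = -36069824/80607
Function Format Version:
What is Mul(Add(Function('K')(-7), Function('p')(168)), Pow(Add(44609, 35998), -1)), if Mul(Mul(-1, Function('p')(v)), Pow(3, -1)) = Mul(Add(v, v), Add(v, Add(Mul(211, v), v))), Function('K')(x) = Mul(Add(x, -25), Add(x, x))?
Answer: Rational(-36069824, 80607) ≈ -447.48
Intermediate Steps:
Function('K')(x) = Mul(2, x, Add(-25, x)) (Function('K')(x) = Mul(Add(-25, x), Mul(2, x)) = Mul(2, x, Add(-25, x)))
Function('p')(v) = Mul(-1278, Pow(v, 2)) (Function('p')(v) = Mul(-3, Mul(Add(v, v), Add(v, Add(Mul(211, v), v)))) = Mul(-3, Mul(Mul(2, v), Add(v, Mul(212, v)))) = Mul(-3, Mul(Mul(2, v), Mul(213, v))) = Mul(-3, Mul(426, Pow(v, 2))) = Mul(-1278, Pow(v, 2)))
Mul(Add(Function('K')(-7), Function('p')(168)), Pow(Add(44609, 35998), -1)) = Mul(Add(Mul(2, -7, Add(-25, -7)), Mul(-1278, Pow(168, 2))), Pow(Add(44609, 35998), -1)) = Mul(Add(Mul(2, -7, -32), Mul(-1278, 28224)), Pow(80607, -1)) = Mul(Add(448, -36070272), Rational(1, 80607)) = Mul(-36069824, Rational(1, 80607)) = Rational(-36069824, 80607)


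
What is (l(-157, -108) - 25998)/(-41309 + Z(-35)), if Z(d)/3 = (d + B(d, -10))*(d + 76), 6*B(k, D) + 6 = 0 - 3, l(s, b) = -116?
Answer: 4748/8327 ≈ 0.57019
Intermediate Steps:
B(k, D) = -3/2 (B(k, D) = -1 + (0 - 3)/6 = -1 + (⅙)*(-3) = -1 - ½ = -3/2)
Z(d) = 3*(76 + d)*(-3/2 + d) (Z(d) = 3*((d - 3/2)*(d + 76)) = 3*((-3/2 + d)*(76 + d)) = 3*((76 + d)*(-3/2 + d)) = 3*(76 + d)*(-3/2 + d))
(l(-157, -108) - 25998)/(-41309 + Z(-35)) = (-116 - 25998)/(-41309 + (-342 + 3*(-35)² + (447/2)*(-35))) = -26114/(-41309 + (-342 + 3*1225 - 15645/2)) = -26114/(-41309 + (-342 + 3675 - 15645/2)) = -26114/(-41309 - 8979/2) = -26114/(-91597/2) = -26114*(-2/91597) = 4748/8327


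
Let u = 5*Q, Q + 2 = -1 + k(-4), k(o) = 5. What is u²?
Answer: 100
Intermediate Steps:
Q = 2 (Q = -2 + (-1 + 5) = -2 + 4 = 2)
u = 10 (u = 5*2 = 10)
u² = 10² = 100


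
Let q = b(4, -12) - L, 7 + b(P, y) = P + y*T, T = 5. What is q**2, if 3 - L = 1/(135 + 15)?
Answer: 97990201/22500 ≈ 4355.1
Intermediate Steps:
b(P, y) = -7 + P + 5*y (b(P, y) = -7 + (P + y*5) = -7 + (P + 5*y) = -7 + P + 5*y)
L = 449/150 (L = 3 - 1/(135 + 15) = 3 - 1/150 = 449/150 ≈ 2.9933)
q = -9899/150 (q = (-7 + 4 + 5*(-12)) - 1*449/150 = (-7 + 4 - 60) - 449/150 = -63 - 449/150 = -9899/150 ≈ -65.993)
q**2 = (-9899/150)**2 = 97990201/22500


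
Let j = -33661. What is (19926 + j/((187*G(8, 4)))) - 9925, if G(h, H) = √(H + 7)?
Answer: 10001 - 33661*√11/2057 ≈ 9946.7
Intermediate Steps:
G(h, H) = √(7 + H)
(19926 + j/((187*G(8, 4)))) - 9925 = (19926 - 33661*1/(187*√(7 + 4))) - 9925 = (19926 - 33661*√11/2057) - 9925 = 10001 - 33661*√11/2057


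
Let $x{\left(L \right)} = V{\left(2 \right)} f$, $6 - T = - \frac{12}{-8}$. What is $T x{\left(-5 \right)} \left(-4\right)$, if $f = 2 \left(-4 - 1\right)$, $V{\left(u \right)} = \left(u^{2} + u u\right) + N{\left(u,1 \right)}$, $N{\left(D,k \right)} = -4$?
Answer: $720$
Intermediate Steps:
$T = \frac{9}{2}$ ($T = 6 - - \frac{12}{-8} = 6 - \left(-12\right) \left(- \frac{1}{8}\right) = 6 - \frac{3}{2} = \frac{9}{2} \approx 4.5$)
$V{\left(u \right)} = -4 + 2 u^{2}$ ($V{\left(u \right)} = \left(u^{2} + u u\right) - 4 = \left(u^{2} + u^{2}\right) - 4 = 2 u^{2} - 4 = -4 + 2 u^{2}$)
$f = -10$ ($f = 2 \left(-5\right) = -10$)
$x{\left(L \right)} = -40$ ($x{\left(L \right)} = \left(-4 + 2 \cdot 2^{2}\right) \left(-10\right) = \left(-4 + 2 \cdot 4\right) \left(-10\right) = \left(-4 + 8\right) \left(-10\right) = 4 \left(-10\right) = -40$)
$T x{\left(-5 \right)} \left(-4\right) = \frac{9}{2} \left(-40\right) \left(-4\right) = \left(-180\right) \left(-4\right) = 720$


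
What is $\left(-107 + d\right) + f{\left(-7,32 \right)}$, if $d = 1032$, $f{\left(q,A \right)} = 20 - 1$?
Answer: $944$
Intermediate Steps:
$f{\left(q,A \right)} = 19$
$\left(-107 + d\right) + f{\left(-7,32 \right)} = \left(-107 + 1032\right) + 19 = 925 + 19 = 944$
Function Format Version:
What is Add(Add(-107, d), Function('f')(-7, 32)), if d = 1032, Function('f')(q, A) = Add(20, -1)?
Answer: 944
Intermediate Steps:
Function('f')(q, A) = 19
Add(Add(-107, d), Function('f')(-7, 32)) = Add(Add(-107, 1032), 19) = Add(925, 19) = 944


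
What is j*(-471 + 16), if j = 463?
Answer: -210665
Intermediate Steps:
j*(-471 + 16) = 463*(-471 + 16) = 463*(-455) = -210665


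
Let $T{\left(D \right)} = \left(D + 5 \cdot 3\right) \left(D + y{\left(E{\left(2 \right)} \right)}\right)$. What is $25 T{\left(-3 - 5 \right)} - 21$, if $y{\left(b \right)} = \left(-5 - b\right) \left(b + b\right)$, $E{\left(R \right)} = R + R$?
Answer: $-14021$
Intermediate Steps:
$E{\left(R \right)} = 2 R$
$y{\left(b \right)} = 2 b \left(-5 - b\right)$ ($y{\left(b \right)} = \left(-5 - b\right) 2 b = 2 b \left(-5 - b\right)$)
$T{\left(D \right)} = \left(-72 + D\right) \left(15 + D\right)$ ($T{\left(D \right)} = \left(D + 5 \cdot 3\right) \left(D - 2 \cdot 2 \cdot 2 \left(5 + 2 \cdot 2\right)\right) = \left(D + 15\right) \left(D - 8 \left(5 + 4\right)\right) = \left(15 + D\right) \left(D - 8 \cdot 9\right) = \left(15 + D\right) \left(D - 72\right) = \left(15 + D\right) \left(-72 + D\right) = \left(-72 + D\right) \left(15 + D\right)$)
$25 T{\left(-3 - 5 \right)} - 21 = 25 \left(-1080 + \left(-3 - 5\right)^{2} - 57 \left(-3 - 5\right)\right) - 21 = 25 \left(-1080 + \left(-8\right)^{2} - -456\right) - 21 = 25 \left(-1080 + 64 + 456\right) - 21 = 25 \left(-560\right) - 21 = -14000 - 21 = -14021$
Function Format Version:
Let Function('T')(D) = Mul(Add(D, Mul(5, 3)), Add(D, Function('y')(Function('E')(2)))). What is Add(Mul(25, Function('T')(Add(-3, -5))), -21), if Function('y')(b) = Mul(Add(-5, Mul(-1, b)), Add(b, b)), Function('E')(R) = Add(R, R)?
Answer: -14021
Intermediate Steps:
Function('E')(R) = Mul(2, R)
Function('y')(b) = Mul(2, b, Add(-5, Mul(-1, b))) (Function('y')(b) = Mul(Add(-5, Mul(-1, b)), Mul(2, b)) = Mul(2, b, Add(-5, Mul(-1, b))))
Function('T')(D) = Mul(Add(-72, D), Add(15, D)) (Function('T')(D) = Mul(Add(D, Mul(5, 3)), Add(D, Mul(-2, Mul(2, 2), Add(5, Mul(2, 2))))) = Mul(Add(D, 15), Add(D, Mul(-2, 4, Add(5, 4)))) = Mul(Add(15, D), Add(D, Mul(-2, 4, 9))) = Mul(Add(15, D), Add(D, -72)) = Mul(Add(15, D), Add(-72, D)) = Mul(Add(-72, D), Add(15, D)))
Add(Mul(25, Function('T')(Add(-3, -5))), -21) = Add(Mul(25, Add(-1080, Pow(Add(-3, -5), 2), Mul(-57, Add(-3, -5)))), -21) = Add(Mul(25, Add(-1080, Pow(-8, 2), Mul(-57, -8))), -21) = Add(Mul(25, Add(-1080, 64, 456)), -21) = Add(Mul(25, -560), -21) = Add(-14000, -21) = -14021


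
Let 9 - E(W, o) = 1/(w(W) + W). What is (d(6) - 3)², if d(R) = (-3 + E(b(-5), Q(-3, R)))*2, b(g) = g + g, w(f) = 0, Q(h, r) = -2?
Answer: 2116/25 ≈ 84.640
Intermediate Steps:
b(g) = 2*g
E(W, o) = 9 - 1/W (E(W, o) = 9 - 1/(0 + W) = 9 - 1/W)
d(R) = 61/5 (d(R) = (-3 + (9 - 1/(2*(-5))))*2 = (-3 + (9 - 1/(-10)))*2 = (-3 + (9 - 1*(-⅒)))*2 = (-3 + (9 + ⅒))*2 = (-3 + 91/10)*2 = (61/10)*2 = 61/5)
(d(6) - 3)² = (61/5 - 3)² = (46/5)² = 2116/25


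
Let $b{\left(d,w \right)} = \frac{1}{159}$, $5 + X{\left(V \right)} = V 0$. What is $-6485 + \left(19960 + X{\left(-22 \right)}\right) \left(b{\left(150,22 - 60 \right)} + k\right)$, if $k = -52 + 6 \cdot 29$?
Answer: $\frac{386075930}{159} \approx 2.4282 \cdot 10^{6}$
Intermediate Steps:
$X{\left(V \right)} = -5$ ($X{\left(V \right)} = -5 + V 0 = -5 + 0 = -5$)
$b{\left(d,w \right)} = \frac{1}{159}$
$k = 122$ ($k = -52 + 174 = 122$)
$-6485 + \left(19960 + X{\left(-22 \right)}\right) \left(b{\left(150,22 - 60 \right)} + k\right) = -6485 + \left(19960 - 5\right) \left(\frac{1}{159} + 122\right) = -6485 + 19955 \cdot \frac{19399}{159} = -6485 + \frac{387107045}{159} = \frac{386075930}{159}$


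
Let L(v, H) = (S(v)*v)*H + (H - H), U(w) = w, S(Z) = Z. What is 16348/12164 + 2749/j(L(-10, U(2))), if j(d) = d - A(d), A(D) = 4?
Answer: 9160761/596036 ≈ 15.369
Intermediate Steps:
L(v, H) = H*v² (L(v, H) = (v*v)*H + (H - H) = v²*H + 0 = H*v² + 0 = H*v²)
j(d) = -4 + d (j(d) = d - 1*4 = d - 4 = -4 + d)
16348/12164 + 2749/j(L(-10, U(2))) = 16348/12164 + 2749/(-4 + 2*(-10)²) = 16348*(1/12164) + 2749/(-4 + 2*100) = 4087/3041 + 2749/(-4 + 200) = 4087/3041 + 2749/196 = 9160761/596036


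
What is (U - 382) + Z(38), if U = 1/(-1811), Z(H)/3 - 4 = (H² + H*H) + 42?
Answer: 15248619/1811 ≈ 8420.0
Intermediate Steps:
Z(H) = 138 + 6*H² (Z(H) = 12 + 3*((H² + H*H) + 42) = 12 + 3*((H² + H²) + 42) = 12 + 3*(2*H² + 42) = 12 + 3*(42 + 2*H²) = 12 + (126 + 6*H²) = 138 + 6*H²)
U = -1/1811 ≈ -0.00055218
(U - 382) + Z(38) = (-1/1811 - 382) + (138 + 6*38²) = -691803/1811 + (138 + 6*1444) = -691803/1811 + (138 + 8664) = -691803/1811 + 8802 = 15248619/1811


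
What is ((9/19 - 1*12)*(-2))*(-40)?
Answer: -17520/19 ≈ -922.11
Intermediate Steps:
((9/19 - 1*12)*(-2))*(-40) = ((9*(1/19) - 12)*(-2))*(-40) = ((9/19 - 12)*(-2))*(-40) = -219/19*(-2)*(-40) = (438/19)*(-40) = -17520/19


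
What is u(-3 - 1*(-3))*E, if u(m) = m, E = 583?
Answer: 0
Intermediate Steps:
u(-3 - 1*(-3))*E = (-3 - 1*(-3))*583 = (-3 + 3)*583 = 0*583 = 0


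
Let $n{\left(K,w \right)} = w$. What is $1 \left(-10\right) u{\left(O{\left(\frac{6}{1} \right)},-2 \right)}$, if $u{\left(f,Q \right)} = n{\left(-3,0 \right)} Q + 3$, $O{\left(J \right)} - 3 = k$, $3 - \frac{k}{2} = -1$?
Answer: $-30$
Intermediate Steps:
$k = 8$ ($k = 6 - -2 = 6 + 2 = 8$)
$O{\left(J \right)} = 11$ ($O{\left(J \right)} = 3 + 8 = 11$)
$u{\left(f,Q \right)} = 3$ ($u{\left(f,Q \right)} = 0 Q + 3 = 0 + 3 = 3$)
$1 \left(-10\right) u{\left(O{\left(\frac{6}{1} \right)},-2 \right)} = 1 \left(-10\right) 3 = \left(-10\right) 3 = -30$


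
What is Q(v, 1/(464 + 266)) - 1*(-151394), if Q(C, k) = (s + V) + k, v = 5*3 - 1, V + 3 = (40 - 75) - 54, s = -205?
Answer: 110300811/730 ≈ 1.5110e+5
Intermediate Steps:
V = -92 (V = -3 + ((40 - 75) - 54) = -3 + (-35 - 54) = -3 - 89 = -92)
v = 14 (v = 15 - 1 = 14)
Q(C, k) = -297 + k (Q(C, k) = (-205 - 92) + k = -297 + k)
Q(v, 1/(464 + 266)) - 1*(-151394) = (-297 + 1/(464 + 266)) - 1*(-151394) = (-297 + 1/730) + 151394 = -216809/730 + 151394 = 110300811/730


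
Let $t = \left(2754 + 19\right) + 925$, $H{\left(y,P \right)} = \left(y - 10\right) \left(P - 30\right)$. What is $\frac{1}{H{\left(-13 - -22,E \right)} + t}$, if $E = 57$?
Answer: $\frac{1}{3671} \approx 0.00027241$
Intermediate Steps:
$H{\left(y,P \right)} = \left(-30 + P\right) \left(-10 + y\right)$ ($H{\left(y,P \right)} = \left(-10 + y\right) \left(-30 + P\right) = \left(-30 + P\right) \left(-10 + y\right)$)
$t = 3698$ ($t = 2773 + 925 = 3698$)
$\frac{1}{H{\left(-13 - -22,E \right)} + t} = \frac{1}{\left(300 - 30 \left(-13 - -22\right) - 570 + 57 \left(-13 - -22\right)\right) + 3698} = \frac{1}{\left(300 - 30 \left(-13 + 22\right) - 570 + 57 \left(-13 + 22\right)\right) + 3698} = \frac{1}{\left(300 - 270 - 570 + 57 \cdot 9\right) + 3698} = \frac{1}{\left(300 - 270 - 570 + 513\right) + 3698} = \frac{1}{-27 + 3698} = \frac{1}{3671}$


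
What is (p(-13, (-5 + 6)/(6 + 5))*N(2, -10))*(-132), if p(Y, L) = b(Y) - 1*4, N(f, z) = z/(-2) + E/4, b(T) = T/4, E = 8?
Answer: 6699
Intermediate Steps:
b(T) = T/4 (b(T) = T*(1/4) = T/4)
N(f, z) = 2 - z/2 (N(f, z) = z/(-2) + 8/4 = z*(-1/2) + 8*(1/4) = -z/2 + 2 = 2 - z/2)
p(Y, L) = -4 + Y/4 (p(Y, L) = Y/4 - 1*4 = Y/4 - 4 = -4 + Y/4)
(p(-13, (-5 + 6)/(6 + 5))*N(2, -10))*(-132) = ((-4 + (1/4)*(-13))*(2 - 1/2*(-10)))*(-132) = ((-4 - 13/4)*(2 + 5))*(-132) = -29/4*7*(-132) = -203/4*(-132) = 6699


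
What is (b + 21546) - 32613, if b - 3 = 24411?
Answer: 13347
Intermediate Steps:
b = 24414 (b = 3 + 24411 = 24414)
(b + 21546) - 32613 = (24414 + 21546) - 32613 = 45960 - 32613 = 13347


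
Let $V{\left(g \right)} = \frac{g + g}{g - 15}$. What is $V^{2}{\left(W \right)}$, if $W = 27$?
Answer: $\frac{81}{4} \approx 20.25$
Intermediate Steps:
$V{\left(g \right)} = \frac{2 g}{-15 + g}$
$V^{2}{\left(W \right)} = \left(2 \cdot 27 \frac{1}{-15 + 27}\right)^{2} = \left(2 \cdot 27 \cdot \frac{1}{12}\right)^{2} = \left(\frac{9}{2}\right)^{2} = \frac{81}{4}$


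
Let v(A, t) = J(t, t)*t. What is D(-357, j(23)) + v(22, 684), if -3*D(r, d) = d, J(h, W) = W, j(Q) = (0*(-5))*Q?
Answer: 467856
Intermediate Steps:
j(Q) = 0 (j(Q) = 0*Q = 0)
v(A, t) = t² (v(A, t) = t*t = t²)
D(r, d) = -d/3
D(-357, j(23)) + v(22, 684) = -⅓*0 + 684² = 0 + 467856 = 467856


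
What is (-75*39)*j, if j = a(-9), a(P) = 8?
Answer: -23400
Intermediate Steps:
j = 8
(-75*39)*j = -75*39*8 = -2925*8 = -23400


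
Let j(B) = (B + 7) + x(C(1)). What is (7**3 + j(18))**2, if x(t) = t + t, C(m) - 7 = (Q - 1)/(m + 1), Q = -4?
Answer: 142129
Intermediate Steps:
C(m) = 7 - 5/(1 + m) (C(m) = 7 + (-4 - 1)/(m + 1) = 7 - 5/(1 + m))
x(t) = 2*t
j(B) = 16 + B (j(B) = (B + 7) + 2*((2 + 7*1)/(1 + 1)) = (7 + B) + 2*((2 + 7)/2) = (7 + B) + 2*((1/2)*9) = (7 + B) + 2*(9/2) = (7 + B) + 9 = 16 + B)
(7**3 + j(18))**2 = (7**3 + (16 + 18))**2 = (343 + 34)**2 = 377**2 = 142129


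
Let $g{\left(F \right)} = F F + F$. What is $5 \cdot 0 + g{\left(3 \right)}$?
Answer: $12$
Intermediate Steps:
$g{\left(F \right)} = F + F^{2}$ ($g{\left(F \right)} = F^{2} + F = F + F^{2}$)
$5 \cdot 0 + g{\left(3 \right)} = 5 \cdot 0 + 3 \left(1 + 3\right) = 0 + 3 \cdot 4 = 0 + 12 = 12$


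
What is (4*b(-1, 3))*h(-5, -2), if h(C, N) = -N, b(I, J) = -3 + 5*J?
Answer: 96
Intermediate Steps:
(4*b(-1, 3))*h(-5, -2) = (4*(-3 + 5*3))*(-1*(-2)) = (4*(-3 + 15))*2 = (4*12)*2 = 48*2 = 96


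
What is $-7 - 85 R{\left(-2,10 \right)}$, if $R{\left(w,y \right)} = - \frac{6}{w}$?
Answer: $-262$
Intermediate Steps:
$-7 - 85 R{\left(-2,10 \right)} = -7 - 85 \left(- \frac{6}{-2}\right) = -7 - 85 \left(\left(-6\right) \left(- \frac{1}{2}\right)\right) = -7 - 255 = -262$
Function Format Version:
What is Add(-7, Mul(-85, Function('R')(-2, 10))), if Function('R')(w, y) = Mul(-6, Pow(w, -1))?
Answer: -262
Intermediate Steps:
Add(-7, Mul(-85, Function('R')(-2, 10))) = Add(-7, Mul(-85, Mul(-6, Pow(-2, -1)))) = Add(-7, Mul(-85, Mul(-6, Rational(-1, 2)))) = Add(-7, Mul(-85, 3)) = Add(-7, -255) = -262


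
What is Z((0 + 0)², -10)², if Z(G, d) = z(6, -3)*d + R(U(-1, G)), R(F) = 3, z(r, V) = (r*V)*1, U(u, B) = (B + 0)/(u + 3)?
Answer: 33489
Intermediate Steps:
U(u, B) = B/(3 + u)
z(r, V) = V*r (z(r, V) = (V*r)*1 = V*r)
Z(G, d) = 3 - 18*d (Z(G, d) = (-3*6)*d + 3 = -18*d + 3 = 3 - 18*d)
Z((0 + 0)², -10)² = (3 - 18*(-10))² = (3 + 180)² = 183² = 33489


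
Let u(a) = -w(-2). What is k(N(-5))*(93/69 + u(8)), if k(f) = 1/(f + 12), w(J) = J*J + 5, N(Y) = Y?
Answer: -176/161 ≈ -1.0932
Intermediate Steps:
w(J) = 5 + J² (w(J) = J² + 5 = 5 + J²)
u(a) = -9 (u(a) = -(5 + (-2)²) = -(5 + 4) = -1*9 = -9)
k(f) = 1/(12 + f)
k(N(-5))*(93/69 + u(8)) = (93/69 - 9)/(12 - 5) = (93*(1/69) - 9)/7 = (31/23 - 9)/7 = (⅐)*(-176/23) = -176/161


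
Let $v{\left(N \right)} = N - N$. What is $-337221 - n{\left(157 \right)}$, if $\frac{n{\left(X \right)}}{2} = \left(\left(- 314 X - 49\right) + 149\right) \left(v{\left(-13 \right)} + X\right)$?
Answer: $15110951$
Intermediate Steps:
$v{\left(N \right)} = 0$
$n{\left(X \right)} = 2 X \left(100 - 314 X\right)$ ($n{\left(X \right)} = 2 \left(\left(- 314 X - 49\right) + 149\right) \left(0 + X\right) = 2 \left(\left(-49 - 314 X\right) + 149\right) X = 2 \left(100 - 314 X\right) X = 2 X \left(100 - 314 X\right)$)
$-337221 - n{\left(157 \right)} = -337221 - 4 \cdot 157 \left(50 - 24649\right) = -337221 - 4 \cdot 157 \left(-24599\right) = -337221 - -15448172 = -337221 + 15448172 = 15110951$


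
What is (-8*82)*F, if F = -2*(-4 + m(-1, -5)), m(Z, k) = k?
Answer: -11808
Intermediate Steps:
F = 18 (F = -2*(-4 - 5) = -2*(-9) = 18)
(-8*82)*F = -8*82*18 = -656*18 = -11808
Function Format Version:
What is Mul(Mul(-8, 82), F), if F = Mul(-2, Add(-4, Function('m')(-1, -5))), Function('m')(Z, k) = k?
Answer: -11808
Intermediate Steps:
F = 18 (F = Mul(-2, Add(-4, -5)) = Mul(-2, -9) = 18)
Mul(Mul(-8, 82), F) = Mul(Mul(-8, 82), 18) = Mul(-656, 18) = -11808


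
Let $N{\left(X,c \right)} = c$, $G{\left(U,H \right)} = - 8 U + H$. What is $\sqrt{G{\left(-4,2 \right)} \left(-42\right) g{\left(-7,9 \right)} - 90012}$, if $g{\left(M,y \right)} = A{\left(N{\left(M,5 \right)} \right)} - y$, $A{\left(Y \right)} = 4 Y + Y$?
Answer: $6 i \sqrt{3135} \approx 335.95 i$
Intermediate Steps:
$G{\left(U,H \right)} = H - 8 U$
$A{\left(Y \right)} = 5 Y$
$g{\left(M,y \right)} = 25 - y$ ($g{\left(M,y \right)} = 5 \cdot 5 - y = 25 - y$)
$\sqrt{G{\left(-4,2 \right)} \left(-42\right) g{\left(-7,9 \right)} - 90012} = \sqrt{\left(2 - -32\right) \left(-42\right) \left(25 - 9\right) - 90012} = \sqrt{\left(2 + 32\right) \left(-42\right) \left(25 - 9\right) - 90012} = \sqrt{34 \left(-42\right) 16 - 90012} = \sqrt{\left(-1428\right) 16 - 90012} = \sqrt{-22848 - 90012} = \sqrt{-112860} = 6 i \sqrt{3135}$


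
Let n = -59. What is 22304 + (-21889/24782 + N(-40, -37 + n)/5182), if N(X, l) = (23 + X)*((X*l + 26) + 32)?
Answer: 1431265636843/64210162 ≈ 22290.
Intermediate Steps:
N(X, l) = (23 + X)*(58 + X*l) (N(X, l) = (23 + X)*((26 + X*l) + 32) = (23 + X)*(58 + X*l))
22304 + (-21889/24782 + N(-40, -37 + n)/5182) = 22304 + (-21889/24782 + (1334 + 58*(-40) + (-37 - 59)*(-40)**2 + 23*(-40)*(-37 - 59))/5182) = 22304 + (-21889*1/24782 + (1334 - 2320 - 96*1600 + 23*(-40)*(-96))*(1/5182)) = 22304 + (-21889/24782 + (1334 - 2320 - 153600 + 88320)*(1/5182)) = 22304 + (-21889/24782 - 66266*1/5182) = 22304 + (-21889/24782 - 33133/2591) = 22304 - 877816405/64210162 = 1431265636843/64210162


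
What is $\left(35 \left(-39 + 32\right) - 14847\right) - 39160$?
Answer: $-54252$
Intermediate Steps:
$\left(35 \left(-39 + 32\right) - 14847\right) - 39160 = \left(35 \left(-7\right) - 14847\right) - 39160 = \left(-245 - 14847\right) - 39160 = -15092 - 39160 = -54252$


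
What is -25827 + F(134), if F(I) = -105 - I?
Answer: -26066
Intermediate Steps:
-25827 + F(134) = -25827 + (-105 - 1*134) = -25827 + (-105 - 134) = -25827 - 239 = -26066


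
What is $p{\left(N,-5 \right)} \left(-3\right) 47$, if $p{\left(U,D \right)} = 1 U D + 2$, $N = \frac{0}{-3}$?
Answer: $-282$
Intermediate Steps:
$N = 0$ ($N = 0 \left(- \frac{1}{3}\right) = 0$)
$p{\left(U,D \right)} = 2 + D U$ ($p{\left(U,D \right)} = U D + 2 = D U + 2 = 2 + D U$)
$p{\left(N,-5 \right)} \left(-3\right) 47 = \left(2 - 0\right) \left(-3\right) 47 = \left(2 + 0\right) \left(-3\right) 47 = 2 \left(-3\right) 47 = \left(-6\right) 47 = -282$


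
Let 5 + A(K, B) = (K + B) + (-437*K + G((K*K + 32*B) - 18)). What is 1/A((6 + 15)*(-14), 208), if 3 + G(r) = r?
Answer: 1/221458 ≈ 4.5155e-6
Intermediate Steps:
G(r) = -3 + r
A(K, B) = -26 + K² - 436*K + 33*B (A(K, B) = -5 + ((K + B) + (-437*K + (-3 + ((K*K + 32*B) - 18)))) = -5 + ((B + K) + (-437*K + (-3 + ((K² + 32*B) - 18)))) = -5 + ((B + K) + (-437*K + (-3 + (-18 + K² + 32*B)))) = -5 + ((B + K) + (-437*K + (-21 + K² + 32*B))) = -5 + ((B + K) + (-21 + K² - 437*K + 32*B)) = -5 + (-21 + K² - 436*K + 33*B) = -26 + K² - 436*K + 33*B)
1/A((6 + 15)*(-14), 208) = 1/(-26 + ((6 + 15)*(-14))² - 436*(6 + 15)*(-14) + 33*208) = 1/(-26 + (21*(-14))² - 9156*(-14) + 6864) = 1/(-26 + (-294)² - 436*(-294) + 6864) = 1/(-26 + 86436 + 128184 + 6864) = 1/221458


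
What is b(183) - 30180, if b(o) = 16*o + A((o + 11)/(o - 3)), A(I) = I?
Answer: -2452583/90 ≈ -27251.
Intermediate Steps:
b(o) = 16*o + (11 + o)/(-3 + o) (b(o) = 16*o + (o + 11)/(o - 3) = 16*o + (11 + o)/(-3 + o))
b(183) - 30180 = (11 + 183 + 16*183*(-3 + 183))/(-3 + 183) - 30180 = (11 + 183 + 16*183*180)/180 - 30180 = (11 + 183 + 527040)/180 - 30180 = (1/180)*527234 - 30180 = 263617/90 - 30180 = -2452583/90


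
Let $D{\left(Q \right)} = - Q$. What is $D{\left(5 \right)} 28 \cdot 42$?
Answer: $-5880$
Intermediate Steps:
$D{\left(5 \right)} 28 \cdot 42 = \left(-1\right) 5 \cdot 28 \cdot 42 = \left(-5\right) 28 \cdot 42 = \left(-140\right) 42 = -5880$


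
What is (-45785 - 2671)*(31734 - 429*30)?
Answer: -914073984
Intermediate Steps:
(-45785 - 2671)*(31734 - 429*30) = -48456*(31734 - 12870) = -48456*18864 = -914073984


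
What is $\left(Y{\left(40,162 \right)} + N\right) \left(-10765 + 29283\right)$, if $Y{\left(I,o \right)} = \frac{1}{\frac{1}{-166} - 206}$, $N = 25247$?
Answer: $\frac{15987913307374}{34197} \approx 4.6752 \cdot 10^{8}$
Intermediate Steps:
$Y{\left(I,o \right)} = - \frac{166}{34197}$ ($Y{\left(I,o \right)} = \frac{1}{- \frac{1}{166} - 206} = \frac{1}{- \frac{34197}{166}} = - \frac{166}{34197}$)
$\left(Y{\left(40,162 \right)} + N\right) \left(-10765 + 29283\right) = \left(- \frac{166}{34197} + 25247\right) \left(-10765 + 29283\right) = \frac{863371493}{34197} \cdot 18518 = \frac{15987913307374}{34197}$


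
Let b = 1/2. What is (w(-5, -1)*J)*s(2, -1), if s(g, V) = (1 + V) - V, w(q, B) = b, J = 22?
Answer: 11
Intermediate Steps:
b = ½ ≈ 0.50000
w(q, B) = ½
s(g, V) = 1
(w(-5, -1)*J)*s(2, -1) = ((½)*22)*1 = 11*1 = 11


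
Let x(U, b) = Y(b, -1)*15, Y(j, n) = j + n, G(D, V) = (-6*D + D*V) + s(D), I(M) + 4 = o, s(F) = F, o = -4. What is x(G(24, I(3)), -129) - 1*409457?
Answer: -411407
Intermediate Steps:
I(M) = -8 (I(M) = -4 - 4 = -8)
G(D, V) = -5*D + D*V (G(D, V) = (-6*D + D*V) + D = -5*D + D*V)
x(U, b) = -15 + 15*b (x(U, b) = (b - 1)*15 = (-1 + b)*15 = -15 + 15*b)
x(G(24, I(3)), -129) - 1*409457 = (-15 + 15*(-129)) - 1*409457 = (-15 - 1935) - 409457 = -1950 - 409457 = -411407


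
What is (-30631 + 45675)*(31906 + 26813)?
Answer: 883368636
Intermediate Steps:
(-30631 + 45675)*(31906 + 26813) = 15044*58719 = 883368636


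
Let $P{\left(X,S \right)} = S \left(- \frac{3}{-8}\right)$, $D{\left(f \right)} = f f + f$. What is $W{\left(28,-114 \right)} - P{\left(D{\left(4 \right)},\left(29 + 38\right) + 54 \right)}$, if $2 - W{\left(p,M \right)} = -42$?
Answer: $- \frac{11}{8} \approx -1.375$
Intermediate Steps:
$W{\left(p,M \right)} = 44$ ($W{\left(p,M \right)} = 2 - -42 = 2 + 42 = 44$)
$D{\left(f \right)} = f + f^{2}$ ($D{\left(f \right)} = f^{2} + f = f + f^{2}$)
$P{\left(X,S \right)} = \frac{3 S}{8}$ ($P{\left(X,S \right)} = S \left(\left(-3\right) \left(- \frac{1}{8}\right)\right) = S \frac{3}{8} = \frac{3 S}{8}$)
$W{\left(28,-114 \right)} - P{\left(D{\left(4 \right)},\left(29 + 38\right) + 54 \right)} = 44 - \frac{3 \left(\left(29 + 38\right) + 54\right)}{8} = 44 - \frac{3 \left(67 + 54\right)}{8} = 44 - \frac{3}{8} \cdot 121 = 44 - \frac{363}{8} = - \frac{11}{8}$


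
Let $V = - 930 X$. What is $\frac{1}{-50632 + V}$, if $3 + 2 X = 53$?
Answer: $- \frac{1}{73882} \approx -1.3535 \cdot 10^{-5}$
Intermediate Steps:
$X = 25$ ($X = - \frac{3}{2} + \frac{1}{2} \cdot 53 = - \frac{3}{2} + \frac{53}{2} = 25$)
$V = -23250$ ($V = \left(-930\right) 25 = -23250$)
$\frac{1}{-50632 + V} = \frac{1}{-50632 - 23250} = \frac{1}{-73882} = - \frac{1}{73882}$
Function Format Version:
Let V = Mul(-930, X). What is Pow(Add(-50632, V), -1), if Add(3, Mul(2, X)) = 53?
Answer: Rational(-1, 73882) ≈ -1.3535e-5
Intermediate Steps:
X = 25 (X = Add(Rational(-3, 2), Mul(Rational(1, 2), 53)) = Add(Rational(-3, 2), Rational(53, 2)) = 25)
V = -23250 (V = Mul(-930, 25) = -23250)
Pow(Add(-50632, V), -1) = Pow(Add(-50632, -23250), -1) = Pow(-73882, -1) = Rational(-1, 73882)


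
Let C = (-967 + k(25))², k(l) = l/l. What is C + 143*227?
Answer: 965617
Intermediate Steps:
k(l) = 1
C = 933156 (C = (-967 + 1)² = (-966)² = 933156)
C + 143*227 = 933156 + 143*227 = 933156 + 32461 = 965617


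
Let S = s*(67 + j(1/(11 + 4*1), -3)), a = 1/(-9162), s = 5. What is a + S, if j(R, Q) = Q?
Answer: 2931839/9162 ≈ 320.00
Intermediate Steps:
a = -1/9162 ≈ -0.00010915
S = 320 (S = 5*(67 - 3) = 5*64 = 320)
a + S = -1/9162 + 320 = 2931839/9162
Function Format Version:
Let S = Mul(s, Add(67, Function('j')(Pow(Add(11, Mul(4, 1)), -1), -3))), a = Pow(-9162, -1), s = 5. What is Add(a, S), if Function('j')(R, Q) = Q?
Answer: Rational(2931839, 9162) ≈ 320.00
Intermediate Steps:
a = Rational(-1, 9162) ≈ -0.00010915
S = 320 (S = Mul(5, Add(67, -3)) = Mul(5, 64) = 320)
Add(a, S) = Add(Rational(-1, 9162), 320) = Rational(2931839, 9162)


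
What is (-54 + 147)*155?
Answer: 14415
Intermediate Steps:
(-54 + 147)*155 = 93*155 = 14415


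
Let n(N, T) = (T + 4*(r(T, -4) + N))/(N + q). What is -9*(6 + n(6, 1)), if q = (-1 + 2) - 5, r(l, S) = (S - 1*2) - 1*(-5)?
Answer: -297/2 ≈ -148.50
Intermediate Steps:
r(l, S) = 3 + S (r(l, S) = (S - 2) + 5 = (-2 + S) + 5 = 3 + S)
q = -4 (q = 1 - 5 = -4)
n(N, T) = (-4 + T + 4*N)/(-4 + N) (n(N, T) = (T + 4*((3 - 4) + N))/(N - 4) = (T + 4*(-1 + N))/(-4 + N) = (T + (-4 + 4*N))/(-4 + N) = (-4 + T + 4*N)/(-4 + N))
-9*(6 + n(6, 1)) = -9*(6 + (-4 + 1 + 4*6)/(-4 + 6)) = -9*(6 + (-4 + 1 + 24)/2) = -9*(6 + (½)*21) = -9*(6 + 21/2) = -9*33/2 = -297/2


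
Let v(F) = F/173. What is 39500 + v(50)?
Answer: 6833550/173 ≈ 39500.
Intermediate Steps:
v(F) = F/173 (v(F) = F*(1/173) = F/173)
39500 + v(50) = 39500 + (1/173)*50 = 39500 + 50/173 = 6833550/173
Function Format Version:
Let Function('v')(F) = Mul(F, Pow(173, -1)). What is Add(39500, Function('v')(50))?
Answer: Rational(6833550, 173) ≈ 39500.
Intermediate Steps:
Function('v')(F) = Mul(Rational(1, 173), F) (Function('v')(F) = Mul(F, Rational(1, 173)) = Mul(Rational(1, 173), F))
Add(39500, Function('v')(50)) = Add(39500, Mul(Rational(1, 173), 50)) = Add(39500, Rational(50, 173)) = Rational(6833550, 173)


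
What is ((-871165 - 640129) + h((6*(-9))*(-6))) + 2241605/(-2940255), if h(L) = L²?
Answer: -826987154539/588051 ≈ -1.4063e+6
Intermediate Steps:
((-871165 - 640129) + h((6*(-9))*(-6))) + 2241605/(-2940255) = ((-871165 - 640129) + ((6*(-9))*(-6))²) + 2241605/(-2940255) = (-1511294 + (-54*(-6))²) + 2241605*(-1/2940255) = (-1511294 + 324²) - 448321/588051 = (-1511294 + 104976) - 448321/588051 = -1406318 - 448321/588051 = -826987154539/588051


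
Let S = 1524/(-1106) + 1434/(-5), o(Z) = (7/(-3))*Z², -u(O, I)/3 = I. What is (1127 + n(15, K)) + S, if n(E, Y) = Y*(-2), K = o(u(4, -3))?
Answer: 3364513/2765 ≈ 1216.8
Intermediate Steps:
u(O, I) = -3*I
o(Z) = -7*Z²/3 (o(Z) = (7*(-⅓))*Z² = -7*Z²/3)
K = -189 (K = -7*(-3*(-3))²/3 = -7/3*9² = -7/3*81 = -189)
n(E, Y) = -2*Y
S = -796812/2765 (S = 1524*(-1/1106) + 1434*(-⅕) = -762/553 - 1434/5 = -796812/2765 ≈ -288.18)
(1127 + n(15, K)) + S = (1127 - 2*(-189)) - 796812/2765 = (1127 + 378) - 796812/2765 = 1505 - 796812/2765 = 3364513/2765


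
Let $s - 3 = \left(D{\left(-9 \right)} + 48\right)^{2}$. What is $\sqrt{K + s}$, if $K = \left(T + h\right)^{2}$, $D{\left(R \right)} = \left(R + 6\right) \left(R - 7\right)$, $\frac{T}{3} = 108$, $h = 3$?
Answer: $2 \sqrt{29037} \approx 340.8$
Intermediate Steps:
$T = 324$ ($T = 3 \cdot 108 = 324$)
$D{\left(R \right)} = \left(-7 + R\right) \left(6 + R\right)$ ($D{\left(R \right)} = \left(6 + R\right) \left(-7 + R\right) = \left(-7 + R\right) \left(6 + R\right)$)
$s = 9219$ ($s = 3 + \left(\left(-42 + \left(-9\right)^{2} - -9\right) + 48\right)^{2} = 3 + \left(\left(-42 + 81 + 9\right) + 48\right)^{2} = 3 + \left(48 + 48\right)^{2} = 3 + 96^{2} = 3 + 9216 = 9219$)
$K = 106929$ ($K = \left(324 + 3\right)^{2} = 327^{2} = 106929$)
$\sqrt{K + s} = \sqrt{106929 + 9219} = \sqrt{116148} = 2 \sqrt{29037}$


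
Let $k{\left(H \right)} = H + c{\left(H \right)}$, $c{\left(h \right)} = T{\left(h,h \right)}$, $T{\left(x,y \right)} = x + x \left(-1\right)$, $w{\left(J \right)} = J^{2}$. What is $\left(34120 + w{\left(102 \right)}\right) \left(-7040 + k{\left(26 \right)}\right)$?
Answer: $-312291336$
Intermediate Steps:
$T{\left(x,y \right)} = 0$ ($T{\left(x,y \right)} = x - x = 0$)
$c{\left(h \right)} = 0$
$k{\left(H \right)} = H$ ($k{\left(H \right)} = H + 0 = H$)
$\left(34120 + w{\left(102 \right)}\right) \left(-7040 + k{\left(26 \right)}\right) = \left(34120 + 102^{2}\right) \left(-7040 + 26\right) = \left(34120 + 10404\right) \left(-7014\right) = 44524 \left(-7014\right) = -312291336$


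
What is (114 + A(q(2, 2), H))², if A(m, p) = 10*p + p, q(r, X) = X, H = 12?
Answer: 60516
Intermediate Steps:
A(m, p) = 11*p
(114 + A(q(2, 2), H))² = (114 + 11*12)² = (114 + 132)² = 246² = 60516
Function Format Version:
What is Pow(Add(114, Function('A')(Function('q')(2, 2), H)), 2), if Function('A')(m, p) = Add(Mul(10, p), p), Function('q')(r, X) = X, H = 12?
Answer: 60516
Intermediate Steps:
Function('A')(m, p) = Mul(11, p)
Pow(Add(114, Function('A')(Function('q')(2, 2), H)), 2) = Pow(Add(114, Mul(11, 12)), 2) = Pow(Add(114, 132), 2) = Pow(246, 2) = 60516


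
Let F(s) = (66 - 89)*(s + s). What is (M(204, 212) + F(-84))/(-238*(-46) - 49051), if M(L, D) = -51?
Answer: -1271/12701 ≈ -0.10007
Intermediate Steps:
F(s) = -46*s
(M(204, 212) + F(-84))/(-238*(-46) - 49051) = (-51 - 46*(-84))/(-238*(-46) - 49051) = (-51 + 3864)/(10948 - 49051) = 3813/(-38103) = 3813*(-1/38103) = -1271/12701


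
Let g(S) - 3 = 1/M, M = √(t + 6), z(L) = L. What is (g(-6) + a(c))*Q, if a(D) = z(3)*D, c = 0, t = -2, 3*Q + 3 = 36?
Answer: 77/2 ≈ 38.500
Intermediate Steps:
Q = 11 (Q = -1 + (⅓)*36 = -1 + 12 = 11)
a(D) = 3*D
M = 2 (M = √(-2 + 6) = √4 = 2)
g(S) = 7/2 (g(S) = 3 + 1/2 = 3 + ½ = 7/2)
(g(-6) + a(c))*Q = (7/2 + 3*0)*11 = (7/2 + 0)*11 = (7/2)*11 = 77/2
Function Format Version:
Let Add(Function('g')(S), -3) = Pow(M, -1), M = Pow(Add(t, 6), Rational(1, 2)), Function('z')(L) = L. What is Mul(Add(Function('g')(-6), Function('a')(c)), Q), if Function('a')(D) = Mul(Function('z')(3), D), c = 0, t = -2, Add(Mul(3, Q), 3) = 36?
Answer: Rational(77, 2) ≈ 38.500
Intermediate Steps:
Q = 11 (Q = Add(-1, Mul(Rational(1, 3), 36)) = Add(-1, 12) = 11)
Function('a')(D) = Mul(3, D)
M = 2 (M = Pow(Add(-2, 6), Rational(1, 2)) = Pow(4, Rational(1, 2)) = 2)
Function('g')(S) = Rational(7, 2) (Function('g')(S) = Add(3, Pow(2, -1)) = Add(3, Rational(1, 2)) = Rational(7, 2))
Mul(Add(Function('g')(-6), Function('a')(c)), Q) = Mul(Add(Rational(7, 2), Mul(3, 0)), 11) = Mul(Add(Rational(7, 2), 0), 11) = Mul(Rational(7, 2), 11) = Rational(77, 2)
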